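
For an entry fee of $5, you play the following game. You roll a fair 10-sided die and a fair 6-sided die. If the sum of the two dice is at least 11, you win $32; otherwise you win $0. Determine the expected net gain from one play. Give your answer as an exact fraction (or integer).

E[payout] = (13/20)·0 + (7/20)·32 = 56/5
Expected profit = 56/5 − 5 = 31/5

31/5 dollars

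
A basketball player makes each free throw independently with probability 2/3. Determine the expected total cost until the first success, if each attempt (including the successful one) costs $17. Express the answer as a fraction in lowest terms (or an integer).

E[#attempts] = 1/p = 3/2; E[cost] = 17·3/2 = 51/2.

51/2 dollars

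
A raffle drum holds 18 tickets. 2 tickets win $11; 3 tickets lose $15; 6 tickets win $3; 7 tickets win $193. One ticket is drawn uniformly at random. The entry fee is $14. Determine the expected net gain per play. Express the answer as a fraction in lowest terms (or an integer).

547/9 dollars

E[payout] = (2/18)·11 + (3/18)·(-15) + (6/18)·3 + (7/18)·193 = 673/9
Expected profit = 673/9 − 14 = 547/9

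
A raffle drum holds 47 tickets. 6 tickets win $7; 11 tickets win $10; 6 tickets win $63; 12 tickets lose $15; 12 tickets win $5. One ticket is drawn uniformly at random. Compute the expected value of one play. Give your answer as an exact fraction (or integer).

E[payout] = (6/47)·7 + (11/47)·10 + (6/47)·63 + (12/47)·(-15) + (12/47)·5 = 410/47

410/47 dollars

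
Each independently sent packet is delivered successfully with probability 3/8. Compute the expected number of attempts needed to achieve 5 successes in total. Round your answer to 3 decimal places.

By linearity (sum of 5 independent geometric waits), E[trials] = 5/p = 5/(3/8) = 40/3.
≈ 13.333

13.333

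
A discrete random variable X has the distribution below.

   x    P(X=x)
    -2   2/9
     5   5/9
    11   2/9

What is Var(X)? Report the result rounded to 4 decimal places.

18.8395

E[X] = (2/9)·(-2) + (5/9)·5 + (2/9)·11 = 43/9
E[X²] = (2/9)·4 + (5/9)·25 + (2/9)·121 = 125/3
Var(X) = 125/3 − (43/9)² = 1526/81 ≈ 18.8395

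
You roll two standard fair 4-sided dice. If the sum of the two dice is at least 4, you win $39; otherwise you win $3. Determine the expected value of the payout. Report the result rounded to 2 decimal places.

E[payout] = (3/16)·3 + (13/16)·39 = 129/4
≈ $32.25

$32.25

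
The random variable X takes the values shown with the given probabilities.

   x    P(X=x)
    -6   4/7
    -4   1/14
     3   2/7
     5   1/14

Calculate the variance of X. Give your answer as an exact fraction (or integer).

E[X] = (4/7)·(-6) + (1/14)·(-4) + (2/7)·3 + (1/14)·5 = -5/2
E[X²] = (4/7)·36 + (1/14)·16 + (2/7)·9 + (1/14)·25 = 365/14
Var(X) = 365/14 − (-5/2)² = 555/28

555/28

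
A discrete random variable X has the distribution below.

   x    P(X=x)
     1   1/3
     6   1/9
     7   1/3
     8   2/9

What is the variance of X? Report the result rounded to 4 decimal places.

8.7654

E[X] = (1/3)·1 + (1/9)·6 + (1/3)·7 + (2/9)·8 = 46/9
E[X²] = (1/3)·1 + (1/9)·36 + (1/3)·49 + (2/9)·64 = 314/9
Var(X) = 314/9 − (46/9)² = 710/81 ≈ 8.7654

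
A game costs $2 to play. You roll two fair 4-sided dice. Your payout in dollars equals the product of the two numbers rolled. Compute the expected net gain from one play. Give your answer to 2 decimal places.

Distribution of the product of the two numbers rolled: 1 w.p. 1/16, 2 w.p. 1/8, 3 w.p. 1/8, 4 w.p. 3/16, 6 w.p. 1/8, 8 w.p. 1/8, …
E[payout] = (1/16)·1 + (1/8)·2 + (1/8)·3 + (3/16)·4 + (1/8)·6 + (1/8)·8 + (1/16)·9 + (1/8)·12 + (1/16)·16 = 25/4
Expected profit = 25/4 − 2 = 17/4 ≈ $4.25

$4.25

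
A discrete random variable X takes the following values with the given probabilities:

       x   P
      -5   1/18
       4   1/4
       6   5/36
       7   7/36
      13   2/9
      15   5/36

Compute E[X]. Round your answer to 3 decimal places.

7.889

E[X] = (1/18)·(-5) + (1/4)·4 + (5/36)·6 + (7/36)·7 + (2/9)·13 + (5/36)·15
     = 71/9 ≈ 7.889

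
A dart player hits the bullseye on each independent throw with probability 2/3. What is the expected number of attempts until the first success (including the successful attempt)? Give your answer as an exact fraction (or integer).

3/2

For a geometric distribution, E[trials] = 1/p = 1/(2/3) = 3/2.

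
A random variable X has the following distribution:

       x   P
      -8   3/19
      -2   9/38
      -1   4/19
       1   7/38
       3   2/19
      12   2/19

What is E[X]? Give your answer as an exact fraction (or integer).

-7/38

E[X] = (3/19)·(-8) + (9/38)·(-2) + (4/19)·(-1) + (7/38)·1 + (2/19)·3 + (2/19)·12
     = -7/38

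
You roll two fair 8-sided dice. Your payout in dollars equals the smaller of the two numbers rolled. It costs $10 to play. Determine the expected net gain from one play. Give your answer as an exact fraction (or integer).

Distribution of the smaller of the two numbers rolled: 1 w.p. 15/64, 2 w.p. 13/64, 3 w.p. 11/64, 4 w.p. 9/64, 5 w.p. 7/64, 6 w.p. 5/64, …
E[payout] = (15/64)·1 + (13/64)·2 + (11/64)·3 + (9/64)·4 + (7/64)·5 + (5/64)·6 + (3/64)·7 + (1/64)·8 = 51/16
Expected profit = 51/16 − 10 = -109/16

-109/16 dollars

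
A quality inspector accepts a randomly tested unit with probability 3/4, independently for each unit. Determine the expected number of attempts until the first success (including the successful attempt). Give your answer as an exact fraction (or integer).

For a geometric distribution, E[trials] = 1/p = 1/(3/4) = 4/3.

4/3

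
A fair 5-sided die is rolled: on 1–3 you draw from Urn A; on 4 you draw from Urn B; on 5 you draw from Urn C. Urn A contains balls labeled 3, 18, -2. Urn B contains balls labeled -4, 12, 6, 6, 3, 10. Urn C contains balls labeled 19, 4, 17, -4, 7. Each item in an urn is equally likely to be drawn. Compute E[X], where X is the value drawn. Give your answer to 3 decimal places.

E[X | Urn A] = (3 + 18 − 2)/3 = 19/3
E[X | Urn B] = (-4 + 12 + 6 + 6 + 3 + 10)/6 = 11/2
E[X | Urn C] = (19 + 4 + 17 − 4 + 7)/5 = 43/5
E[X] = (3/5)·19/3 + (1/5)·11/2 + (1/5)·43/5 = 331/50 ≈ 6.620

6.620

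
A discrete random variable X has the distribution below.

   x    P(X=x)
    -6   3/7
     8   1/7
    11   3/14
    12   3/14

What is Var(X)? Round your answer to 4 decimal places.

E[X] = (3/7)·(-6) + (1/7)·8 + (3/14)·11 + (3/14)·12 = 7/2
E[X²] = (3/7)·36 + (1/7)·64 + (3/14)·121 + (3/14)·144 = 1139/14
Var(X) = 1139/14 − (7/2)² = 1935/28 ≈ 69.1071

69.1071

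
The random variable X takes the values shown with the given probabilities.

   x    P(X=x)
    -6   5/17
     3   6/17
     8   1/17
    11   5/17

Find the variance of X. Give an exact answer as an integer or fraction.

E[X] = (5/17)·(-6) + (6/17)·3 + (1/17)·8 + (5/17)·11 = 3
E[X²] = (5/17)·36 + (6/17)·9 + (1/17)·64 + (5/17)·121 = 903/17
Var(X) = 903/17 − (3)² = 750/17

750/17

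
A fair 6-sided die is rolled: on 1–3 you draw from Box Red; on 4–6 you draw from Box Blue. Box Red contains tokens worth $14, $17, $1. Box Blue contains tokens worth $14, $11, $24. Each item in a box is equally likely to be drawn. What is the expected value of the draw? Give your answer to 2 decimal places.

E[X | Box Red] = (14 + 17 + 1)/3 = 32/3
E[X | Box Blue] = (14 + 11 + 24)/3 = 49/3
E[X] = (1/2)·32/3 + (1/2)·49/3 = 27/2 ≈ 13.50

$13.50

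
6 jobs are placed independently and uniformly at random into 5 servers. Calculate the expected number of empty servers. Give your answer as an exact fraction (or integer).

4096/3125

Let Xⱼ=1 if server j is empty. P(Xⱼ=1) = ((5-1)/5)^6 = 4096/15625.
By linearity, E[#empty] = 5·4096/15625 = 4096/3125.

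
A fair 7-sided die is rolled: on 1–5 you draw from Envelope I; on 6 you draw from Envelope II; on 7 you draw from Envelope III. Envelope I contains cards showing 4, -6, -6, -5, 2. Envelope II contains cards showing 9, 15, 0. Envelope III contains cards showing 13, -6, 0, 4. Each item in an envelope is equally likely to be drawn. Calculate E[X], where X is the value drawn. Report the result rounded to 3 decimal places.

-0.036

E[X | Envelope I] = (4 − 6 − 6 − 5 + 2)/5 = -11/5
E[X | Envelope II] = (9 + 15 + 0)/3 = 8
E[X | Envelope III] = (13 − 6 + 0 + 4)/4 = 11/4
E[X] = (5/7)·(-11/5) + (1/7)·8 + (1/7)·11/4 = -1/28 ≈ -0.036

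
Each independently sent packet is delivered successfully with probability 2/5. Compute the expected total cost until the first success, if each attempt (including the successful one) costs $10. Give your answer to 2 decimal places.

E[#attempts] = 1/p = 5/2; E[cost] = 10·5/2 = 25.
≈ 25.00

$25.00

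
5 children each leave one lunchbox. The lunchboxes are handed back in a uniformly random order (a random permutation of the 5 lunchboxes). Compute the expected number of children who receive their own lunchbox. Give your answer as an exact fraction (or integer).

1

Let Xᵢ = 1 if person i gets their own lunchbox. For each i, P(Xᵢ=1) = 1/5.
By linearity of expectation, E[X₁+…+X_5] = 5·(1/5) = 1.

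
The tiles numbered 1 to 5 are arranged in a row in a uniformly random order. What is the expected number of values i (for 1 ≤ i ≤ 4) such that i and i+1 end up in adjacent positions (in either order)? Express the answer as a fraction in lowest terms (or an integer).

For each i ∈ {1,…,4}, let Xᵢ = 1 if i and i+1 are adjacent. P(Xᵢ=1) = 2·(5−1)!/5! = 2/5.
By linearity, E[ΣXᵢ] = (4)·(2/5) = 8/5.

8/5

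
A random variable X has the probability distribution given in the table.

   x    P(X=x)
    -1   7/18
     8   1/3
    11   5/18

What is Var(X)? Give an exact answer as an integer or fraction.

E[X] = (7/18)·(-1) + (1/3)·8 + (5/18)·11 = 16/3
E[X²] = (7/18)·1 + (1/3)·64 + (5/18)·121 = 166/3
Var(X) = 166/3 − (16/3)² = 242/9

242/9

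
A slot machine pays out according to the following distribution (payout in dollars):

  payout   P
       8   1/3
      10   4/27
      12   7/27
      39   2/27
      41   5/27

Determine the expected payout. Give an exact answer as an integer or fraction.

E[X] = (1/3)·8 + (4/27)·10 + (7/27)·12 + (2/27)·39 + (5/27)·41
     = 479/27

479/27 dollars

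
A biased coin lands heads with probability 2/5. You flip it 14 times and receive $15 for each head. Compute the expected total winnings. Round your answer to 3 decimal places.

$84.000

E[#heads] = 14·2/5 = 28/5 (linearity over flips).
E[winnings] = 15·28/5 = 84.
≈ 84.000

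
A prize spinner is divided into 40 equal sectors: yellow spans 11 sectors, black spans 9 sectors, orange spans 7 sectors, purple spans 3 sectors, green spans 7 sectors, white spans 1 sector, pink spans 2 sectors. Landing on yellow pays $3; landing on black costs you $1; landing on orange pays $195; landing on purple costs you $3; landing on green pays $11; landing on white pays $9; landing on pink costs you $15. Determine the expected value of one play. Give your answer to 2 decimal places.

E[payout] = (11/40)·3 + (9/40)·(-1) + (7/40)·195 + (3/40)·(-3) + (7/40)·11 + (1/40)·9 + (2/40)·(-15) = 359/10
≈ $35.90

$35.90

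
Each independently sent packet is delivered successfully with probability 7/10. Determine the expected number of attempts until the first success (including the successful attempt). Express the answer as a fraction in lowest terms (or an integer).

For a geometric distribution, E[trials] = 1/p = 1/(7/10) = 10/7.

10/7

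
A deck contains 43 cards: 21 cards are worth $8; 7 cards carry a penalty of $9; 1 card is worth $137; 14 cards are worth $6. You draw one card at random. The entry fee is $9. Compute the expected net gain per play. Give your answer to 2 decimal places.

-$1.42

E[payout] = (21/43)·8 + (7/43)·(-9) + (1/43)·137 + (14/43)·6 = 326/43
Expected profit = 326/43 − 9 = -61/43 ≈ -$1.42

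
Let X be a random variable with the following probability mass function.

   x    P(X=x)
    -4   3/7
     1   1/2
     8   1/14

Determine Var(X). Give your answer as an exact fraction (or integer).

2257/196

E[X] = (3/7)·(-4) + (1/2)·1 + (1/14)·8 = -9/14
E[X²] = (3/7)·16 + (1/2)·1 + (1/14)·64 = 167/14
Var(X) = 167/14 − (-9/14)² = 2257/196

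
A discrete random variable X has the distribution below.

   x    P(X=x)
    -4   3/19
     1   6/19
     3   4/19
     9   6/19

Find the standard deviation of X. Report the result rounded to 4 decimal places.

4.5104

E[X] = 60/19, E[X²] = 576/19
Var(X) = E[X²] − (E[X])² = 576/19 − 3600/361 = 7344/361
SD(X) = √(7344/361) ≈ 4.5104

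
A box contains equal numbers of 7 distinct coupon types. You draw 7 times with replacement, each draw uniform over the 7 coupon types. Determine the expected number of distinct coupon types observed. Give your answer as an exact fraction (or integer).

Let Xⱼ=1 if type j appears at least once. P(Xⱼ=1) = 1 − ((7−1)/7)^7 = 543607/823543.
E[#distinct] = 7·543607/823543 = 543607/117649.

543607/117649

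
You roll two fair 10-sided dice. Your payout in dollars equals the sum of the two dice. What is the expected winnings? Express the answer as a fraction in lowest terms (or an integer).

$11

Distribution of the sum of the two dice: 2 w.p. 1/100, 3 w.p. 1/50, 4 w.p. 3/100, 5 w.p. 1/25, 6 w.p. 1/20, 7 w.p. 3/50, …
E[payout] = (1/100)·2 + (1/50)·3 + (3/100)·4 + (1/25)·5 + (1/20)·6 + (3/50)·7 + (7/100)·8 + (2/25)·9 + (9/100)·10 + (1/10)·11 + (9/100)·12 + (2/25)·13 + (7/100)·14 + (3/50)·15 + (1/20)·16 + (1/25)·17 + (3/100)·18 + (1/50)·19 + (1/100)·20 = 11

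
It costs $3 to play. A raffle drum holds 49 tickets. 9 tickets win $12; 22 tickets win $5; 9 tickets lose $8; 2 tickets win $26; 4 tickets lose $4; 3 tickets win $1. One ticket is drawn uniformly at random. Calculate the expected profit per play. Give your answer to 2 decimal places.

E[payout] = (9/49)·12 + (22/49)·5 + (9/49)·(-8) + (2/49)·26 + (4/49)·(-4) + (3/49)·1 = 185/49
Expected profit = 185/49 − 3 = 38/49 ≈ $0.78

$0.78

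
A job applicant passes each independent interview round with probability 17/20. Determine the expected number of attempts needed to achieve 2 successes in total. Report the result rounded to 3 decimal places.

By linearity (sum of 2 independent geometric waits), E[trials] = 2/p = 2/(17/20) = 40/17.
≈ 2.353

2.353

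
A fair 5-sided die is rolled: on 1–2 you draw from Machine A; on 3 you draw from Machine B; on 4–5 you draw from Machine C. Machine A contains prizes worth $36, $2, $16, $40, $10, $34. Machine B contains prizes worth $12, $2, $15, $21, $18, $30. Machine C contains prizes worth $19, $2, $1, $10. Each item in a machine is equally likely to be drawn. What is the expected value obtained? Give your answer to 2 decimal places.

E[X | Machine A] = (36 + 2 + 16 + 40 + 10 + 34)/6 = 23
E[X | Machine B] = (12 + 2 + 15 + 21 + 18 + 30)/6 = 49/3
E[X | Machine C] = (19 + 2 + 1 + 10)/4 = 8
E[X] = (2/5)·23 + (1/5)·49/3 + (2/5)·8 = 47/3 ≈ 15.67

$15.67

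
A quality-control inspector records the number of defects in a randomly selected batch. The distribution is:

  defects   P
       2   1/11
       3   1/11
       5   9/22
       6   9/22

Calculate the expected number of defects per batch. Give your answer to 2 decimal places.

4.95

E[X] = (1/11)·2 + (1/11)·3 + (9/22)·5 + (9/22)·6
     = 109/22 ≈ 4.95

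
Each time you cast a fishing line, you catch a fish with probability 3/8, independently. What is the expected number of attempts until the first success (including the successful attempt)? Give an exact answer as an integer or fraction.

8/3

For a geometric distribution, E[trials] = 1/p = 1/(3/8) = 8/3.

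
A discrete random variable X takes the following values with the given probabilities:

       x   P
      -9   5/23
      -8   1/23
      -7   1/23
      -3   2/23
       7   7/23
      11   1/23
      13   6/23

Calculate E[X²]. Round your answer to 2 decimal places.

87.57

E[X²] = (5/23)·81 + (1/23)·64 + (1/23)·49 + (2/23)·9 + (7/23)·49 + (1/23)·121 + (6/23)·169
     = 2014/23 ≈ 87.57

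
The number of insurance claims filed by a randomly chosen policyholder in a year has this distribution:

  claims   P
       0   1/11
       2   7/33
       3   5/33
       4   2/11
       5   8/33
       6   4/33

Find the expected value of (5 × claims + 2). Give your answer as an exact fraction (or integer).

217/11

E[5x+2] = (1/11)·2 + (7/33)·12 + (5/33)·17 + (2/11)·22 + (8/33)·27 + (4/33)·32
     = 217/11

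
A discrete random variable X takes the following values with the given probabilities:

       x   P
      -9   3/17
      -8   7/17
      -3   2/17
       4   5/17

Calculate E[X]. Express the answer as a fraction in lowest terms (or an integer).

E[X] = (3/17)·(-9) + (7/17)·(-8) + (2/17)·(-3) + (5/17)·4
     = -69/17

-69/17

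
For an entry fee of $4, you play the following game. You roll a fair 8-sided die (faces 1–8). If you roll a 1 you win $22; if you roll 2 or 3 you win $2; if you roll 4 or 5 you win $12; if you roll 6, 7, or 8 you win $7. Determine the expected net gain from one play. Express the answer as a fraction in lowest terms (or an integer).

39/8 dollars

E[payout] = (1/4)·2 + (3/8)·7 + (1/4)·12 + (1/8)·22 = 71/8
Expected profit = 71/8 − 4 = 39/8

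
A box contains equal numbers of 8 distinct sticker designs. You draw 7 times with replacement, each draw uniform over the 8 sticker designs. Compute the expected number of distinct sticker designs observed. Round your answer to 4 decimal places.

4.8584

Let Xⱼ=1 if type j appears at least once. P(Xⱼ=1) = 1 − ((8−1)/8)^7 = 1273609/2097152.
E[#distinct] = 8·1273609/2097152 = 1273609/262144.
≈ 4.8584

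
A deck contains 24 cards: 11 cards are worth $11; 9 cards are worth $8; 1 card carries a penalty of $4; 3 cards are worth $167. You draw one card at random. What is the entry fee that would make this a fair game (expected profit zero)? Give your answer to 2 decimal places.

E[payout] = (11/24)·11 + (9/24)·8 + (1/24)·(-4) + (3/24)·167 = 115/4
Fair fee = E[payout] = 115/4 ≈ $28.75

$28.75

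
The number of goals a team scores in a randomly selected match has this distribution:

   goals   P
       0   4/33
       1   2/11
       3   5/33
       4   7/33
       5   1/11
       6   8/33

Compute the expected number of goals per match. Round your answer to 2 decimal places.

E[X] = (4/33)·0 + (2/11)·1 + (5/33)·3 + (7/33)·4 + (1/11)·5 + (8/33)·6
     = 112/33 ≈ 3.39

3.39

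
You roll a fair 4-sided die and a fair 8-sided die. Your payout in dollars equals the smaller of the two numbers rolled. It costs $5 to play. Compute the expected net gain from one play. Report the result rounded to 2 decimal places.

-$2.81

Distribution of the smaller of the two numbers rolled: 1 w.p. 11/32, 2 w.p. 9/32, 3 w.p. 7/32, 4 w.p. 5/32
E[payout] = (11/32)·1 + (9/32)·2 + (7/32)·3 + (5/32)·4 = 35/16
Expected profit = 35/16 − 5 = -45/16 ≈ -$2.81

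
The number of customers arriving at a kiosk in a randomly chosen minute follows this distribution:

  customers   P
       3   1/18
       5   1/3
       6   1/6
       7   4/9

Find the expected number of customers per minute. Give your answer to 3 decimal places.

5.944

E[X] = (1/18)·3 + (1/3)·5 + (1/6)·6 + (4/9)·7
     = 107/18 ≈ 5.944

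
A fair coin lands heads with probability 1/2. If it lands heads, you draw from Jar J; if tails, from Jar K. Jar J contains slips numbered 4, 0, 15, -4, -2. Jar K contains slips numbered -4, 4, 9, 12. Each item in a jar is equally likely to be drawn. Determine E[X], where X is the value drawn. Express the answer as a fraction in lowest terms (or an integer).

157/40

E[X | Jar J] = (4 + 0 + 15 − 4 − 2)/5 = 13/5
E[X | Jar K] = (-4 + 4 + 9 + 12)/4 = 21/4
E[X] = (1/2)·13/5 + (1/2)·21/4 = 157/40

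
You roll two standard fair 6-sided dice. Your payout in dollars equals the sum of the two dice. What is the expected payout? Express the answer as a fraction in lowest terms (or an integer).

$7

Distribution of the sum of the two dice: 2 w.p. 1/36, 3 w.p. 1/18, 4 w.p. 1/12, 5 w.p. 1/9, 6 w.p. 5/36, 7 w.p. 1/6, …
E[payout] = (1/36)·2 + (1/18)·3 + (1/12)·4 + (1/9)·5 + (5/36)·6 + (1/6)·7 + (5/36)·8 + (1/9)·9 + (1/12)·10 + (1/18)·11 + (1/36)·12 = 7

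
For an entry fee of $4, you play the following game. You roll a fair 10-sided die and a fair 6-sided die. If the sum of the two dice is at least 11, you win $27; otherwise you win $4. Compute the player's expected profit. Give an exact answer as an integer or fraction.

E[payout] = (13/20)·4 + (7/20)·27 = 241/20
Expected profit = 241/20 − 4 = 161/20

161/20 dollars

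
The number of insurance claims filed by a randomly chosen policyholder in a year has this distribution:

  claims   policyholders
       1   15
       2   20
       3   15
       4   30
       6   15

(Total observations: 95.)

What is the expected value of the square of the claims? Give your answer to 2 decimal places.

Total = 95, so P(claims=1) = 15/95, etc.
E[X²] = (3/19)·1 + (4/19)·4 + (3/19)·9 + (6/19)·16 + (3/19)·36
     = 250/19 ≈ 13.16

13.16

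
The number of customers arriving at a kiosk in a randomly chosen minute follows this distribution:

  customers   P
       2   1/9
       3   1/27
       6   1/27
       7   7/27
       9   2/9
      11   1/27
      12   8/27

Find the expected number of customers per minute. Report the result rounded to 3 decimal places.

E[X] = (1/9)·2 + (1/27)·3 + (1/27)·6 + (7/27)·7 + (2/9)·9 + (1/27)·11 + (8/27)·12
     = 25/3 ≈ 8.333

8.333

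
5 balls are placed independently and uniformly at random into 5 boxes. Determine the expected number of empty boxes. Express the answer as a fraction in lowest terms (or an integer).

Let Xⱼ=1 if box j is empty. P(Xⱼ=1) = ((5-1)/5)^5 = 1024/3125.
By linearity, E[#empty] = 5·1024/3125 = 1024/625.

1024/625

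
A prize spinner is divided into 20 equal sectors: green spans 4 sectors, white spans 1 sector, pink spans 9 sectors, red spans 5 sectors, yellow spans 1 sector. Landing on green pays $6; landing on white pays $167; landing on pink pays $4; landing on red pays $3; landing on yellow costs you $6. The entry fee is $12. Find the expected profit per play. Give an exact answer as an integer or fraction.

-1/5 dollars

E[payout] = (4/20)·6 + (1/20)·167 + (9/20)·4 + (5/20)·3 + (1/20)·(-6) = 59/5
Expected profit = 59/5 − 12 = -1/5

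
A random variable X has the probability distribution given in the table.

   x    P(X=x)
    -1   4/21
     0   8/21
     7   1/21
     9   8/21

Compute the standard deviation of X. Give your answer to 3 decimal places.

4.542

E[X] = 25/7, E[X²] = 701/21
Var(X) = E[X²] − (E[X])² = 701/21 − 625/49 = 3032/147
SD(X) = √(3032/147) ≈ 4.542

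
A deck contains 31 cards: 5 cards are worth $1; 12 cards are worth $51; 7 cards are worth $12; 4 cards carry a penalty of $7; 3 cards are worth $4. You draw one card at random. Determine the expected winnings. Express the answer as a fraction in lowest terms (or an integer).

E[payout] = (5/31)·1 + (12/31)·51 + (7/31)·12 + (4/31)·(-7) + (3/31)·4 = 685/31

685/31 dollars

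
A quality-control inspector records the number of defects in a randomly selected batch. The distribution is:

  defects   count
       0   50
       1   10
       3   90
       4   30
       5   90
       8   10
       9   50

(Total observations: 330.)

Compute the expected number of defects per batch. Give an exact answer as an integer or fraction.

46/11

Total = 330, so P(defects=0) = 50/330, etc.
E[X] = (5/33)·0 + (1/33)·1 + (3/11)·3 + (1/11)·4 + (3/11)·5 + (1/33)·8 + (5/33)·9
     = 46/11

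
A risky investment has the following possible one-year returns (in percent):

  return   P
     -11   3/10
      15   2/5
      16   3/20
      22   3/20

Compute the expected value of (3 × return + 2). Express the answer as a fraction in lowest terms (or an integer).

136/5

E[3x+2] = (3/10)·(-31) + (2/5)·47 + (3/20)·50 + (3/20)·68
     = 136/5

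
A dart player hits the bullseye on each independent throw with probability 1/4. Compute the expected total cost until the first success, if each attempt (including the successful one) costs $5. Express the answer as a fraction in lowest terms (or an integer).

$20

E[#attempts] = 1/p = 4; E[cost] = 5·4 = 20.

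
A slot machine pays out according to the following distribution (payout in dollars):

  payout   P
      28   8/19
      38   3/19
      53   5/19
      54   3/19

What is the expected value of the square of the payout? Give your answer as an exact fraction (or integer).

E[X²] = (8/19)·784 + (3/19)·1444 + (5/19)·2809 + (3/19)·2916
     = 33397/19

33397/19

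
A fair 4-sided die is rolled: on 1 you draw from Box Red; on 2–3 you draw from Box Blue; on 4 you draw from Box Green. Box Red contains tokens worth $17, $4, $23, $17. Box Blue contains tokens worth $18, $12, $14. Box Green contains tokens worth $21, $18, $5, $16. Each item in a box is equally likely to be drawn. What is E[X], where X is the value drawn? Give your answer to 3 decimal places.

E[X | Box Red] = (17 + 4 + 23 + 17)/4 = 61/4
E[X | Box Blue] = (18 + 12 + 14)/3 = 44/3
E[X | Box Green] = (21 + 18 + 5 + 16)/4 = 15
E[X] = (1/4)·61/4 + (1/2)·44/3 + (1/4)·15 = 715/48 ≈ 14.896

$14.896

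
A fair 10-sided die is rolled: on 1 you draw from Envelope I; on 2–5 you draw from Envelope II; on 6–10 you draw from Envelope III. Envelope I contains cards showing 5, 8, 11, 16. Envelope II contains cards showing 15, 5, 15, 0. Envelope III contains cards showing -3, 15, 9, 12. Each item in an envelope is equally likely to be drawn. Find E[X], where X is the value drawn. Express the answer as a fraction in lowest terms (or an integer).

E[X | Envelope I] = (5 + 8 + 11 + 16)/4 = 10
E[X | Envelope II] = (15 + 5 + 15 + 0)/4 = 35/4
E[X | Envelope III] = (-3 + 15 + 9 + 12)/4 = 33/4
E[X] = (1/10)·10 + (2/5)·35/4 + (1/2)·33/4 = 69/8

69/8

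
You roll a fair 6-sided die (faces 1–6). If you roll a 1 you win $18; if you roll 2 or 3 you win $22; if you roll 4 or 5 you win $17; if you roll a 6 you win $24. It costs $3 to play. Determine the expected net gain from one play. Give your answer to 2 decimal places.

E[payout] = (1/3)·17 + (1/6)·18 + (1/3)·22 + (1/6)·24 = 20
Expected profit = 20 − 3 = 17 ≈ $17.00

$17.00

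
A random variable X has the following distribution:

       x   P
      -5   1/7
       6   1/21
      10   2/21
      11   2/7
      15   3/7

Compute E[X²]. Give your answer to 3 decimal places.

145.810

E[X²] = (1/7)·25 + (1/21)·36 + (2/21)·100 + (2/7)·121 + (3/7)·225
     = 3062/21 ≈ 145.810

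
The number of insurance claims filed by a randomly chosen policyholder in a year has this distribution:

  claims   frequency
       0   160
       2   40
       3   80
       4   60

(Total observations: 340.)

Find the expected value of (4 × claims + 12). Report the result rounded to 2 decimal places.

Total = 340, so P(claims=0) = 160/340, etc.
E[4x+12] = (8/17)·12 + (2/17)·20 + (4/17)·24 + (3/17)·28
     = 316/17 ≈ 18.59

18.59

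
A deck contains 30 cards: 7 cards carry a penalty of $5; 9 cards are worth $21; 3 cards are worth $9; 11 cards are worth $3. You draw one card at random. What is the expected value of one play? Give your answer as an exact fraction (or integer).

E[payout] = (7/30)·(-5) + (9/30)·21 + (3/30)·9 + (11/30)·3 = 107/15

107/15 dollars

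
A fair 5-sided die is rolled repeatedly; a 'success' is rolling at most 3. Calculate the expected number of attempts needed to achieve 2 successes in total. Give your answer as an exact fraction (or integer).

10/3

By linearity (sum of 2 independent geometric waits), E[trials] = 2/p = 2/(3/5) = 10/3.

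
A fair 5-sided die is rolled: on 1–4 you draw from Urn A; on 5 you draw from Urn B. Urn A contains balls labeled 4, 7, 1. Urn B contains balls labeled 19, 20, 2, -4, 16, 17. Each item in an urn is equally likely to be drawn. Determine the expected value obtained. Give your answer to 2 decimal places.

E[X | Urn A] = (4 + 7 + 1)/3 = 4
E[X | Urn B] = (19 + 20 + 2 − 4 + 16 + 17)/6 = 35/3
E[X] = (4/5)·4 + (1/5)·35/3 = 83/15 ≈ 5.53

5.53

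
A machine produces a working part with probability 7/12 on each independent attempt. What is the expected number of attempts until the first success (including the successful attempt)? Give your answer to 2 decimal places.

For a geometric distribution, E[trials] = 1/p = 1/(7/12) = 12/7.
≈ 1.71

1.71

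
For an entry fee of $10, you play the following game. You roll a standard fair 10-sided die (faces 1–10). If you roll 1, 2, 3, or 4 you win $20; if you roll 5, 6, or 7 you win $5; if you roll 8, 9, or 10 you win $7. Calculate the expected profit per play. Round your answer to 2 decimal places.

E[payout] = (3/10)·5 + (3/10)·7 + (2/5)·20 = 58/5
Expected profit = 58/5 − 10 = 8/5 ≈ $1.60

$1.60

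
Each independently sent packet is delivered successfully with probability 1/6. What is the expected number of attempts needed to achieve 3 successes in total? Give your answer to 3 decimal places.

By linearity (sum of 3 independent geometric waits), E[trials] = 3/p = 3/(1/6) = 18.
≈ 18.000

18.000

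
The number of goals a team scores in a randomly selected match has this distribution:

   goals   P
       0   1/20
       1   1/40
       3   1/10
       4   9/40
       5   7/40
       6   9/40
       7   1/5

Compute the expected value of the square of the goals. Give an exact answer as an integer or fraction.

E[X²] = (1/20)·0 + (1/40)·1 + (1/10)·9 + (9/40)·16 + (7/40)·25 + (9/40)·36 + (1/5)·49
     = 134/5

134/5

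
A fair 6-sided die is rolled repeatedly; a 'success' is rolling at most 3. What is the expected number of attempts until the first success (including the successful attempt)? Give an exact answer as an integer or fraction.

For a geometric distribution, E[trials] = 1/p = 1/(1/2) = 2.

2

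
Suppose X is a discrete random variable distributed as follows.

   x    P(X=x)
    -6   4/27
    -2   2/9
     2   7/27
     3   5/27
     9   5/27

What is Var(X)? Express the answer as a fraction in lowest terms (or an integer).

E[X] = (4/27)·(-6) + (2/9)·(-2) + (7/27)·2 + (5/27)·3 + (5/27)·9 = 38/27
E[X²] = (4/27)·36 + (2/9)·4 + (7/27)·4 + (5/27)·9 + (5/27)·81 = 646/27
Var(X) = 646/27 − (38/27)² = 15998/729

15998/729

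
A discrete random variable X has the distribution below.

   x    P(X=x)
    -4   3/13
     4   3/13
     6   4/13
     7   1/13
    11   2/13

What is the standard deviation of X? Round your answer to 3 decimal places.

E[X] = 53/13, E[X²] = 531/13
Var(X) = E[X²] − (E[X])² = 531/13 − 2809/169 = 4094/169
SD(X) = √(4094/169) ≈ 4.922

4.922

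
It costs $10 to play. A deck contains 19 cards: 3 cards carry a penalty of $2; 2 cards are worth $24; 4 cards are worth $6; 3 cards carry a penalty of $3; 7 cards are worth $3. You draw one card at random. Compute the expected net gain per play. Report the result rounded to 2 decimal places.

E[payout] = (3/19)·(-2) + (2/19)·24 + (4/19)·6 + (3/19)·(-3) + (7/19)·3 = 78/19
Expected profit = 78/19 − 10 = -112/19 ≈ -$5.89

-$5.89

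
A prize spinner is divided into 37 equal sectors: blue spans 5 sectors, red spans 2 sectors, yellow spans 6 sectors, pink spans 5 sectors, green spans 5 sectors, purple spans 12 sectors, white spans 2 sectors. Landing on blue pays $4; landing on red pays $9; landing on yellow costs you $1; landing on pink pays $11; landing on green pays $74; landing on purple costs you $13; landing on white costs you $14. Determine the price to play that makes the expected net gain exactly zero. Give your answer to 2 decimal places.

E[payout] = (5/37)·4 + (2/37)·9 + (6/37)·(-1) + (5/37)·11 + (5/37)·74 + (12/37)·(-13) + (2/37)·(-14) = 273/37
Fair fee = E[payout] = 273/37 ≈ $7.38

$7.38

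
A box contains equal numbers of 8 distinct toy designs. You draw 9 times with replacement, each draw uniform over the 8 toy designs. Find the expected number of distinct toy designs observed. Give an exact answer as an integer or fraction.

Let Xⱼ=1 if type j appears at least once. P(Xⱼ=1) = 1 − ((8−1)/8)^9 = 93864121/134217728.
E[#distinct] = 8·93864121/134217728 = 93864121/16777216.

93864121/16777216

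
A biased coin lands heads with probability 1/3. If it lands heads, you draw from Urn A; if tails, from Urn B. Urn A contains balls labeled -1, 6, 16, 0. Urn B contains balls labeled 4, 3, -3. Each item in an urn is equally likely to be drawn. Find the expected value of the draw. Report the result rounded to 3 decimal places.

2.639

E[X | Urn A] = (-1 + 6 + 16 + 0)/4 = 21/4
E[X | Urn B] = (4 + 3 − 3)/3 = 4/3
E[X] = (1/3)·21/4 + (2/3)·4/3 = 95/36 ≈ 2.639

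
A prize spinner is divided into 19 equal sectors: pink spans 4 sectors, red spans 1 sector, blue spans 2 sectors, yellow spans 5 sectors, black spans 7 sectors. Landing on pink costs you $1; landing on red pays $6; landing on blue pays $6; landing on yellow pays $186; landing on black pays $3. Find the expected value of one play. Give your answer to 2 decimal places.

$50.79

E[payout] = (4/19)·(-1) + (1/19)·6 + (2/19)·6 + (5/19)·186 + (7/19)·3 = 965/19
≈ $50.79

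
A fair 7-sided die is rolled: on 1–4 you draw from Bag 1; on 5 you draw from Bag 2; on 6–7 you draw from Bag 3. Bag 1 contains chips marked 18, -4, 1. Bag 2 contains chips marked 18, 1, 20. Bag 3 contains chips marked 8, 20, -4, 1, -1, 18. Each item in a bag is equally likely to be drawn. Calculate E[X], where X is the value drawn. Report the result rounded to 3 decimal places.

6.714

E[X | Bag 1] = (18 − 4 + 1)/3 = 5
E[X | Bag 2] = (18 + 1 + 20)/3 = 13
E[X | Bag 3] = (8 + 20 − 4 + 1 − 1 + 18)/6 = 7
E[X] = (4/7)·5 + (1/7)·13 + (2/7)·7 = 47/7 ≈ 6.714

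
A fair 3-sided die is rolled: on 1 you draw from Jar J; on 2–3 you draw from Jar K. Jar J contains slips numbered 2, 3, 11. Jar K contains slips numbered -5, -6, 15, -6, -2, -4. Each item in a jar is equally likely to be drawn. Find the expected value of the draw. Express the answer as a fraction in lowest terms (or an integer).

E[X | Jar J] = (2 + 3 + 11)/3 = 16/3
E[X | Jar K] = (-5 − 6 + 15 − 6 − 2 − 4)/6 = -4/3
E[X] = (1/3)·16/3 + (2/3)·(-4/3) = 8/9

8/9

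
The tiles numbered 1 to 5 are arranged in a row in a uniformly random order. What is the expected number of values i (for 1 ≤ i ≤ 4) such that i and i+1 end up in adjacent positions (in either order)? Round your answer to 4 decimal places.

1.6000

For each i ∈ {1,…,4}, let Xᵢ = 1 if i and i+1 are adjacent. P(Xᵢ=1) = 2·(5−1)!/5! = 2/5.
By linearity, E[ΣXᵢ] = (4)·(2/5) = 8/5.
≈ 1.6000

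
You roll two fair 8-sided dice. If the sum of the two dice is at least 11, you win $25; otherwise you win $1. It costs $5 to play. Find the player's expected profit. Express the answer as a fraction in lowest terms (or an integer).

E[payout] = (43/64)·1 + (21/64)·25 = 71/8
Expected profit = 71/8 − 5 = 31/8

31/8 dollars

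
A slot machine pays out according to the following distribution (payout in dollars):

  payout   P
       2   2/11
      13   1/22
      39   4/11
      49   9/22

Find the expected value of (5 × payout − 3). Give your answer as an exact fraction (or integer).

E[5x-3] = (2/11)·7 + (1/22)·62 + (4/11)·192 + (9/22)·242
     = 1902/11

1902/11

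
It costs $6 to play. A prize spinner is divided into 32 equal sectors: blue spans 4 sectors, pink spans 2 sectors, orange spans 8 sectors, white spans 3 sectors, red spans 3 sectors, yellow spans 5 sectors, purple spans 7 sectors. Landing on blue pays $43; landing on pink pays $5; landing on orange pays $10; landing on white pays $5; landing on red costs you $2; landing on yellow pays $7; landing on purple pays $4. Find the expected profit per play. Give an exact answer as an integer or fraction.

71/16 dollars

E[payout] = (4/32)·43 + (2/32)·5 + (8/32)·10 + (3/32)·5 + (3/32)·(-2) + (5/32)·7 + (7/32)·4 = 167/16
Expected profit = 167/16 − 6 = 71/16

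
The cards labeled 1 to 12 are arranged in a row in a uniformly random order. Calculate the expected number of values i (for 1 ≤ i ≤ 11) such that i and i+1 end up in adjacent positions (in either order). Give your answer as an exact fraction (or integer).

For each i ∈ {1,…,11}, let Xᵢ = 1 if i and i+1 are adjacent. P(Xᵢ=1) = 2·(12−1)!/12! = 2/12.
By linearity, E[ΣXᵢ] = (11)·(2/12) = 11/6.

11/6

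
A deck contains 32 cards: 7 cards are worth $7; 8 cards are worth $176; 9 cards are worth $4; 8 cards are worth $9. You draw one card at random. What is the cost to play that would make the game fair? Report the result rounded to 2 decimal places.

E[payout] = (7/32)·7 + (8/32)·176 + (9/32)·4 + (8/32)·9 = 1565/32
Fair fee = E[payout] = 1565/32 ≈ $48.91

$48.91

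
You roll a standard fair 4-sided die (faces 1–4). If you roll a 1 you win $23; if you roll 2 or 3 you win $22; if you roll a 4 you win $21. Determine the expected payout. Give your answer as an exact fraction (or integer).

$22

E[payout] = (1/4)·21 + (1/2)·22 + (1/4)·23 = 22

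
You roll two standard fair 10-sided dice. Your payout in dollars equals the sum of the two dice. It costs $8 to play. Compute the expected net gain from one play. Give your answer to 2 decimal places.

Distribution of the sum of the two dice: 2 w.p. 1/100, 3 w.p. 1/50, 4 w.p. 3/100, 5 w.p. 1/25, 6 w.p. 1/20, 7 w.p. 3/50, …
E[payout] = (1/100)·2 + (1/50)·3 + (3/100)·4 + (1/25)·5 + (1/20)·6 + (3/50)·7 + (7/100)·8 + (2/25)·9 + (9/100)·10 + (1/10)·11 + (9/100)·12 + (2/25)·13 + (7/100)·14 + (3/50)·15 + (1/20)·16 + (1/25)·17 + (3/100)·18 + (1/50)·19 + (1/100)·20 = 11
Expected profit = 11 − 8 = 3 ≈ $3.00

$3.00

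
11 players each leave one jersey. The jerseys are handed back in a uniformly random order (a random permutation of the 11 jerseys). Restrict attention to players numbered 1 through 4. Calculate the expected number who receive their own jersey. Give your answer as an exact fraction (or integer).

4/11

Let Xᵢ = 1 if person i gets their own jersey. For each i, P(Xᵢ=1) = 1/11.
By linearity of expectation, E[X₁+…+X_4] = 4·(1/11) = 4/11.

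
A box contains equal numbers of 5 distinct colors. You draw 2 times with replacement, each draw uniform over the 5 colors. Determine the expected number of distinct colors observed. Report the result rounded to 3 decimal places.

1.800

Let Xⱼ=1 if type j appears at least once. P(Xⱼ=1) = 1 − ((5−1)/5)^2 = 9/25.
E[#distinct] = 5·9/25 = 9/5.
≈ 1.800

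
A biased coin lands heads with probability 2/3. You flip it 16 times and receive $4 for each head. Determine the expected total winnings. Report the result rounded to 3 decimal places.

E[#heads] = 16·2/3 = 32/3 (linearity over flips).
E[winnings] = 4·32/3 = 128/3.
≈ 42.667

$42.667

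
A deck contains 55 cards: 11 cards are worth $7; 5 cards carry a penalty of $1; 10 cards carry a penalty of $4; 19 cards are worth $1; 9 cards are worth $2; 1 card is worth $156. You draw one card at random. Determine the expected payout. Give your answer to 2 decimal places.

$4.09

E[payout] = (11/55)·7 + (5/55)·(-1) + (10/55)·(-4) + (19/55)·1 + (9/55)·2 + (1/55)·156 = 45/11
≈ $4.09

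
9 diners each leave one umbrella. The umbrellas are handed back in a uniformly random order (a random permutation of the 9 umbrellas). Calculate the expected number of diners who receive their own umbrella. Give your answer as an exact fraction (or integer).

1

Let Xᵢ = 1 if person i gets their own umbrella. For each i, P(Xᵢ=1) = 1/9.
By linearity of expectation, E[X₁+…+X_9] = 9·(1/9) = 1.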